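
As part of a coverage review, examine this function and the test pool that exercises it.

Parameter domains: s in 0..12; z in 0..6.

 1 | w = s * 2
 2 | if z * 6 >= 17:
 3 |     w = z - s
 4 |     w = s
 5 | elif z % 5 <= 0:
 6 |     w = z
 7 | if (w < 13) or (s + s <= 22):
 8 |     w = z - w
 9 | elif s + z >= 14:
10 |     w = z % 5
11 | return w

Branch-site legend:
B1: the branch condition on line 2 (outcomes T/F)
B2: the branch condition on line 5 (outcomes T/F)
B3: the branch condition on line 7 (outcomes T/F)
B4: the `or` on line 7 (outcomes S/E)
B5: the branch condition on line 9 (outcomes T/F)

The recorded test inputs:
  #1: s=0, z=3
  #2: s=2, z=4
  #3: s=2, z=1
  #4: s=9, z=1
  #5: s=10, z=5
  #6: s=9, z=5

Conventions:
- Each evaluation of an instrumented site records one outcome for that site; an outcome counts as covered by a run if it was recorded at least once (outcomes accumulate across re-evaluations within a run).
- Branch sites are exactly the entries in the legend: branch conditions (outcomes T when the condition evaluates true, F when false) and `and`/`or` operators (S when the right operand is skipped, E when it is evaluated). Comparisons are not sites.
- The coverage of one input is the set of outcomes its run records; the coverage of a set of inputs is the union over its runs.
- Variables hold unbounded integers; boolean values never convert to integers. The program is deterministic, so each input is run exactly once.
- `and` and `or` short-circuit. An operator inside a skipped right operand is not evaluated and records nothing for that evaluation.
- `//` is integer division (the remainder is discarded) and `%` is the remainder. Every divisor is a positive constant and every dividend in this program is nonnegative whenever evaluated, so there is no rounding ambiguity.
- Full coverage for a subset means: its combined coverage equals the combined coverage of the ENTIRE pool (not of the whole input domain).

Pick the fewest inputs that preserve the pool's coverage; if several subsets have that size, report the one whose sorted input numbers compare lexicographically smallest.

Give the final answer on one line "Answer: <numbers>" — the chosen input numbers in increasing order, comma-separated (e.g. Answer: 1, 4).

run #1 (s=0, z=3) runs B1->T, B4->S, B3->T; records B1=T, B3=T, B4=S
run #2 (s=2, z=4) runs B1->T, B4->S, B3->T; records B1=T, B3=T, B4=S
run #3 (s=2, z=1) runs B1->F, B2->F, B4->S, B3->T; records B1=F, B2=F, B3=T, B4=S
run #4 (s=9, z=1) runs B1->F, B2->F, B4->E, B3->T; records B1=F, B2=F, B3=T, B4=E
run #5 (s=10, z=5) runs B1->T, B4->S, B3->T; records B1=T, B3=T, B4=S
run #6 (s=9, z=5) runs B1->T, B4->S, B3->T; records B1=T, B3=T, B4=S
the full pool covers 6 outcomes: B1=T, B1=F, B2=F, B3=T, B4=S, B4=E
no size-1 subset reaches all 6 outcomes (best union: 4/6)
size 2: inputs {1, 4} cover all 6 outcomes, and no lexicographically smaller subset of this size does

Answer: 1, 4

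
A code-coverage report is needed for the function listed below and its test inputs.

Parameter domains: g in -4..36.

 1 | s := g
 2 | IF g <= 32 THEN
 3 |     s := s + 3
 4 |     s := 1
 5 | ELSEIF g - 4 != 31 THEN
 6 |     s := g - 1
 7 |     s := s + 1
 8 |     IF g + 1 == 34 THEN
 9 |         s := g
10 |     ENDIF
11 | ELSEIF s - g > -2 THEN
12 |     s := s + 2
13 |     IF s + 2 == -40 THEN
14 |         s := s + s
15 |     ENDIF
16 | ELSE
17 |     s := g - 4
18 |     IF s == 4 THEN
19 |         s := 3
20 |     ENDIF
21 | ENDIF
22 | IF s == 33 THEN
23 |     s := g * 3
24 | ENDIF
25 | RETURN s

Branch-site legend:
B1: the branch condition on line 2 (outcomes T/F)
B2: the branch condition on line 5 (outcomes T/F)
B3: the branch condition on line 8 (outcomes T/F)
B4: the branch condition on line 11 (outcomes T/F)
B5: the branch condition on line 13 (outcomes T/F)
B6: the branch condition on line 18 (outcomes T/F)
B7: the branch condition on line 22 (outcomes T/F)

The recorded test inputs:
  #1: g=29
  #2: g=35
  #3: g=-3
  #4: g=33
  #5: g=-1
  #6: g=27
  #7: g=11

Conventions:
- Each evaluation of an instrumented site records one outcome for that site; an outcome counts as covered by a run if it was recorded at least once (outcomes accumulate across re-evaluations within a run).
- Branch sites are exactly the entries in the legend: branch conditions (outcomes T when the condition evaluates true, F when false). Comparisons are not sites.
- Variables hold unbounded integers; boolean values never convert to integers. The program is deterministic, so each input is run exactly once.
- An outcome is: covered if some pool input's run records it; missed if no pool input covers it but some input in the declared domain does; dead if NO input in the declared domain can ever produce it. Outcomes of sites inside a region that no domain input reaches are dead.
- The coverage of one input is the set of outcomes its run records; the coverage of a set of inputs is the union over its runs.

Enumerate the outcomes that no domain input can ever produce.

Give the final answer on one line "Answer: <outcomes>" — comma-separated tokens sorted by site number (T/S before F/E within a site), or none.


exhaustive pass over the 41-input domain:
  B4=F: zero occurrences over every domain input -> dead
  B5=T: zero occurrences over every domain input -> dead
  B6=T: zero occurrences over every domain input -> dead
  B6=F: zero occurrences over every domain input -> dead
  reachable outcomes have witnesses, e.g. B1=T (e.g. g=-4), B1=F (e.g. g=33), B2=T (e.g. g=33), B2=F (e.g. g=35)
Answer: B4=F, B5=T, B6=T, B6=F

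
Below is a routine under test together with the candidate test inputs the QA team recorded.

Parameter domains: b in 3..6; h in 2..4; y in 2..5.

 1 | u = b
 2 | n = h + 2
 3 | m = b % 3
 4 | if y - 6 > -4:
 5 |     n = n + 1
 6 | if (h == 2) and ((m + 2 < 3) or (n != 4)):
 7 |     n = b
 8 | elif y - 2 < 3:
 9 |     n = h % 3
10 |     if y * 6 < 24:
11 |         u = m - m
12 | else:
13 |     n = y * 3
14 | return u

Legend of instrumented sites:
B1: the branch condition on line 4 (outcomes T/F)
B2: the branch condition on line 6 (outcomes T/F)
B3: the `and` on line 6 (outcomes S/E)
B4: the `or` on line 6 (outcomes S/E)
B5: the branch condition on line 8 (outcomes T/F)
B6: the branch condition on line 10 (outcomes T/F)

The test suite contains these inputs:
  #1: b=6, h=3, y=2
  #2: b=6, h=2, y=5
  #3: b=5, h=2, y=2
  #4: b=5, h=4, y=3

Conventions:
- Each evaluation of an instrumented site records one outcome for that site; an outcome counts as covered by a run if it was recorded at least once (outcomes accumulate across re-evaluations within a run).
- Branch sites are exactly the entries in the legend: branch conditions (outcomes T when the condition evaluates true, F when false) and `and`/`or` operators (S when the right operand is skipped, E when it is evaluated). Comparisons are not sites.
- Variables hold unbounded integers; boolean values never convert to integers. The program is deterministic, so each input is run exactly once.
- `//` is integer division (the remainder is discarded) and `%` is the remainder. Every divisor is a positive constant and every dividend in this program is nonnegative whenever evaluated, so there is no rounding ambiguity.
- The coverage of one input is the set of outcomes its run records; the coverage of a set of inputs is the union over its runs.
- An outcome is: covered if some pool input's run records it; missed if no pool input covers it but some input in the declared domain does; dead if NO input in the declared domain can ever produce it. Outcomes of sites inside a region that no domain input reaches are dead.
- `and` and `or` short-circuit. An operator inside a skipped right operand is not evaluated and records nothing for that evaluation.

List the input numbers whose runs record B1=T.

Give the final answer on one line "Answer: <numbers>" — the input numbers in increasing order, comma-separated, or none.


input #1 (b=6, h=3, y=2): never hits B1=T
input #2 (b=6, h=2, y=5): hits B1=T
input #3 (b=5, h=2, y=2): never hits B1=T
input #4 (b=5, h=4, y=3): hits B1=T
Answer: 2, 4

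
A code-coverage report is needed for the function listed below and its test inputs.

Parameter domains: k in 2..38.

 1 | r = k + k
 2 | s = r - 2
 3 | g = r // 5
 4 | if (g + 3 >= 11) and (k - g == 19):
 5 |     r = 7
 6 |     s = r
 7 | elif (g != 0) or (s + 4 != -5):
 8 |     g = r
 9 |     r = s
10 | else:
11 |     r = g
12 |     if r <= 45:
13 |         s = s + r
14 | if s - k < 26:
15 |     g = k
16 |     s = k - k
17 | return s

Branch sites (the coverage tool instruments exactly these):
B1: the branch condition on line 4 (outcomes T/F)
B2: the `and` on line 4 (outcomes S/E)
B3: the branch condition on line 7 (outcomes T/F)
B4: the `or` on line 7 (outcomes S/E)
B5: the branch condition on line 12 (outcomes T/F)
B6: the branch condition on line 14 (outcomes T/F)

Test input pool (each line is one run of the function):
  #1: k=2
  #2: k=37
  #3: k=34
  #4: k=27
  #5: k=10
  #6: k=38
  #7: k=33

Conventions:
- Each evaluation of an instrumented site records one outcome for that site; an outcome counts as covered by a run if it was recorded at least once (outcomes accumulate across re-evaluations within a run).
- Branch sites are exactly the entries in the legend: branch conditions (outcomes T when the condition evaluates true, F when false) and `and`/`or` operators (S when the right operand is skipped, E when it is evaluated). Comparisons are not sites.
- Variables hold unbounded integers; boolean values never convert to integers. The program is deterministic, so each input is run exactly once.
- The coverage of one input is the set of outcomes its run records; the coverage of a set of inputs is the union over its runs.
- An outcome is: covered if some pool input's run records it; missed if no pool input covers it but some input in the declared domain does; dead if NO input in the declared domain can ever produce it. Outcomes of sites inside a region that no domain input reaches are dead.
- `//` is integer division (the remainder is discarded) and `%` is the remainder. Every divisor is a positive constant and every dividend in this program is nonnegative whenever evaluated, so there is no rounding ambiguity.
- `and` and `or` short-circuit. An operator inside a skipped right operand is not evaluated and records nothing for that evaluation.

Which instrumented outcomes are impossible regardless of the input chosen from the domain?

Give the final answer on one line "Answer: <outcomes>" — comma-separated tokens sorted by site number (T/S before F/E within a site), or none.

checking every outcome against all 37 domain inputs:
  B3=F: never recorded by any domain input -> dead
  B5=T: never recorded by any domain input -> dead
  B5=F: never recorded by any domain input -> dead
  reachable outcomes have witnesses, e.g. B1=T (e.g. k=31), B1=F (e.g. k=2), B2=S (e.g. k=2), B2=E (e.g. k=20)

Answer: B3=F, B5=T, B5=F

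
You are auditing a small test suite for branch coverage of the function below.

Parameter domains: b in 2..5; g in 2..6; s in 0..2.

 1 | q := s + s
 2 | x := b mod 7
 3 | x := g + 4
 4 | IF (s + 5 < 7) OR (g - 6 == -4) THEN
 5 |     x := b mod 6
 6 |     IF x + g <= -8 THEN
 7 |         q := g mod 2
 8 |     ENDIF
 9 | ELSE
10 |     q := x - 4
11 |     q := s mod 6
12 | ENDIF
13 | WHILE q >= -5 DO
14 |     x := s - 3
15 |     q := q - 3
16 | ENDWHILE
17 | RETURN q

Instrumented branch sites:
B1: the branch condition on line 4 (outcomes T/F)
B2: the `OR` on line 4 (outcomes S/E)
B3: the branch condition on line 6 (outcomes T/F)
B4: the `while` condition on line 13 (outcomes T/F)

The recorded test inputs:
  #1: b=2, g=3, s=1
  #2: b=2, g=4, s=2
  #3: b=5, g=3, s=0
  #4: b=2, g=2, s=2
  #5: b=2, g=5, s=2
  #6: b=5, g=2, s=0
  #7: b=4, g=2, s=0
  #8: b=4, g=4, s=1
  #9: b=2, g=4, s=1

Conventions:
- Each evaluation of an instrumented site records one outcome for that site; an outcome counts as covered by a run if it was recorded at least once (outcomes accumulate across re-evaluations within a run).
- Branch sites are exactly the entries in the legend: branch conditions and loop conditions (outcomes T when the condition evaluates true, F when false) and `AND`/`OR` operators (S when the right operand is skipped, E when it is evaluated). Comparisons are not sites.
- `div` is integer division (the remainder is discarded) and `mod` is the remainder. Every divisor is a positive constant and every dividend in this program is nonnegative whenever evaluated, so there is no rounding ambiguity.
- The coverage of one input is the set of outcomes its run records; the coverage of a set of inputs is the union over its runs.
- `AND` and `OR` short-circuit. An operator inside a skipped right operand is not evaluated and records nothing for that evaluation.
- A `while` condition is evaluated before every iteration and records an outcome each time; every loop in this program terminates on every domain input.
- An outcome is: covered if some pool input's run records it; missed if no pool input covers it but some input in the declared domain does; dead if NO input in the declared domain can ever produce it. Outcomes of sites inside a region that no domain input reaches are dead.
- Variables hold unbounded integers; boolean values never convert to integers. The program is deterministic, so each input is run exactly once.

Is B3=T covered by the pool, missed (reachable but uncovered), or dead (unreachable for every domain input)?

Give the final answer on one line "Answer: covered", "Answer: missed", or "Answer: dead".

no pool input records B3=T
checking all 60 inputs in the declared domain: B3=T is never recorded -> dead

Answer: dead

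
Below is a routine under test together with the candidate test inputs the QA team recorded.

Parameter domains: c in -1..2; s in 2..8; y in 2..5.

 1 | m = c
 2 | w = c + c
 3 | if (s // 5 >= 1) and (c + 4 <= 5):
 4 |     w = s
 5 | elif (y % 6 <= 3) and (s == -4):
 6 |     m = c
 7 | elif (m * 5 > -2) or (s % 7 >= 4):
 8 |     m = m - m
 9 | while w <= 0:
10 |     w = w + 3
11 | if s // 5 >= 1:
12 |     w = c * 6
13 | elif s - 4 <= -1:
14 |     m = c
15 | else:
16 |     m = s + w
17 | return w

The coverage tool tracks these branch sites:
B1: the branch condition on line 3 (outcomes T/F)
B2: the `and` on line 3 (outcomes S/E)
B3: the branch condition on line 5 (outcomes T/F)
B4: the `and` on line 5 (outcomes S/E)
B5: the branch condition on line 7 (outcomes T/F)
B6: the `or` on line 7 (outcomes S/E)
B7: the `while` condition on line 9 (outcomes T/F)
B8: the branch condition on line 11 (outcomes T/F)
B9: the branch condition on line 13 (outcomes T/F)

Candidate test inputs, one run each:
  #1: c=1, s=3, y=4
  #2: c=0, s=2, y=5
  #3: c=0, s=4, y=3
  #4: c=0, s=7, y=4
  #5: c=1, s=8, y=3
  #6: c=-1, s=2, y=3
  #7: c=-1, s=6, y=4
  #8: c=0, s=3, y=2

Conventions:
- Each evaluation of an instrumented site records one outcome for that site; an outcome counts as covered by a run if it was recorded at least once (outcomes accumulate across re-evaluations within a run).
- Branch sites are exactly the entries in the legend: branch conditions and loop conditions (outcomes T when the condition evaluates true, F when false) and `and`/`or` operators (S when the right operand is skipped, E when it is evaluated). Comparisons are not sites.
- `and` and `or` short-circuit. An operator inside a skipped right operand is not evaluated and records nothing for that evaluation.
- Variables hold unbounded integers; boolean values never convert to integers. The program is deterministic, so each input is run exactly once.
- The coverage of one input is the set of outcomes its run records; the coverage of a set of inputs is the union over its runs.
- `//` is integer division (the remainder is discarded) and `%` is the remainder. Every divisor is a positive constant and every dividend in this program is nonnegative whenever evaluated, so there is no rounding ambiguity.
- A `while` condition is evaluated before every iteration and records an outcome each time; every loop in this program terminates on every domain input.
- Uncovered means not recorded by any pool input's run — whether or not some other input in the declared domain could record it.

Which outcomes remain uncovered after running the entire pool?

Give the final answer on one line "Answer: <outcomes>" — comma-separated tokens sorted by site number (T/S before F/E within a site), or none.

input #1, c=1, s=3, y=4: events B2->S, B1->F, B4->S, B3->F, B6->S, B5->T, B7->F, B8->F, B9->T; outcomes B1=F, B2=S, B3=F, B4=S, B5=T, B6=S, B7=F, B8=F, B9=T
input #2, c=0, s=2, y=5: events B2->S, B1->F, B4->S, B3->F, B6->S, B5->T, B7->T, B7->F, B8->F, B9->T; outcomes B1=F, B2=S, B3=F, B4=S, B5=T, B6=S, B7=T, B7=F, B8=F, B9=T
input #3, c=0, s=4, y=3: events B2->S, B1->F, B4->E, B3->F, B6->S, B5->T, B7->T, B7->F, B8->F, B9->F; outcomes B1=F, B2=S, B3=F, B4=E, B5=T, B6=S, B7=T, B7=F, B8=F, B9=F
input #4, c=0, s=7, y=4: events B2->E, B1->T, B7->F, B8->T; outcomes B1=T, B2=E, B7=F, B8=T
input #5, c=1, s=8, y=3: events B2->E, B1->T, B7->F, B8->T; outcomes B1=T, B2=E, B7=F, B8=T
input #6, c=-1, s=2, y=3: events B2->S, B1->F, B4->E, B3->F, B6->E, B5->F, B7->T, B7->F, B8->F, B9->T; outcomes B1=F, B2=S, B3=F, B4=E, B5=F, B6=E, B7=T, B7=F, B8=F, B9=T
input #7, c=-1, s=6, y=4: events B2->E, B1->T, B7->F, B8->T; outcomes B1=T, B2=E, B7=F, B8=T
input #8, c=0, s=3, y=2: events B2->S, B1->F, B4->E, B3->F, B6->S, B5->T, B7->T, B7->F, B8->F, B9->T; outcomes B1=F, B2=S, B3=F, B4=E, B5=T, B6=S, B7=T, B7=F, B8=F, B9=T
union over the pool: B1=T, B1=F, B2=S, B2=E, B3=F, B4=S, B4=E, B5=T, B5=F, B6=S, B6=E, B7=T, B7=F, B8=T, B8=F, B9=T, B9=F
uncovered (1 of 18): B3=T

Answer: B3=T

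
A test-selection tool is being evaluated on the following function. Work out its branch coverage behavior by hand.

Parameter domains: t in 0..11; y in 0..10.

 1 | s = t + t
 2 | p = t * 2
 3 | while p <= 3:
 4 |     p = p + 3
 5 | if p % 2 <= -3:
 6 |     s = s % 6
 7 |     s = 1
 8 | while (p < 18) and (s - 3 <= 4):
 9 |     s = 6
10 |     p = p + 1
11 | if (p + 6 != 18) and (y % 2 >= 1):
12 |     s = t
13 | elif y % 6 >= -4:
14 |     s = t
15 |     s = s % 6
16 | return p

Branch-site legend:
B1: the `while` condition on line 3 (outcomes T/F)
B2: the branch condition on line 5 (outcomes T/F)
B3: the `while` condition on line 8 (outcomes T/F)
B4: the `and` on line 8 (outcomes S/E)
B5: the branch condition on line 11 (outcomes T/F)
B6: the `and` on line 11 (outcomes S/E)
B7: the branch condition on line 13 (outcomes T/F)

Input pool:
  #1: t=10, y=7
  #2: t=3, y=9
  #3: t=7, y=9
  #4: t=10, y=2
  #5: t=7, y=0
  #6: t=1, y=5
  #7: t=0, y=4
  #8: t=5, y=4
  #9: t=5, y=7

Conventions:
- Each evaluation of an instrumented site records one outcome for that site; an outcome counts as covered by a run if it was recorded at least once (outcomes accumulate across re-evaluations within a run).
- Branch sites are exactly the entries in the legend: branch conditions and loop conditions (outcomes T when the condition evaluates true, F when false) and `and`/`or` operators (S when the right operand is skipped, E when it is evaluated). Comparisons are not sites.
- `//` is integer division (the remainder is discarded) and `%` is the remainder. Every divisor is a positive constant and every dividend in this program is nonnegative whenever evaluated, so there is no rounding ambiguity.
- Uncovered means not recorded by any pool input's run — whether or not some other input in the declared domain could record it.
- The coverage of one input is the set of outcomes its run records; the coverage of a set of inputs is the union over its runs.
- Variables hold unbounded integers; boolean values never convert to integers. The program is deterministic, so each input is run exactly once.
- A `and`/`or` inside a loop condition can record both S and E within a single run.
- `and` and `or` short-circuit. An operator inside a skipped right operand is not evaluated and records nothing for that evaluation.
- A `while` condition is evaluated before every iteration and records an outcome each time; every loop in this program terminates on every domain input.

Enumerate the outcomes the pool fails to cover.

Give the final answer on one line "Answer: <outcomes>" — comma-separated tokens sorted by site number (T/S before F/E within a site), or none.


test 1 (t=10, y=7) hits B1=F, B2=F, B3=F, B4=S, B5=T, B6=E
test 2 (t=3, y=9) hits B1=F, B2=F, B3=T, B3=F, B4=S, B4=E, B5=T, B6=E
test 3 (t=7, y=9) hits B1=F, B2=F, B3=F, B4=E, B5=T, B6=E
test 4 (t=10, y=2) hits B1=F, B2=F, B3=F, B4=S, B5=F, B6=E, B7=T
test 5 (t=7, y=0) hits B1=F, B2=F, B3=F, B4=E, B5=F, B6=E, B7=T
test 6 (t=1, y=5) hits B1=T, B1=F, B2=F, B3=T, B3=F, B4=S, B4=E, B5=T, B6=E
test 7 (t=0, y=4) hits B1=T, B1=F, B2=F, B3=T, B3=F, B4=S, B4=E, B5=F, B6=E, B7=T
test 8 (t=5, y=4) hits B1=F, B2=F, B3=F, B4=E, B5=F, B6=E, B7=T
test 9 (t=5, y=7) hits B1=F, B2=F, B3=F, B4=E, B5=T, B6=E
union over the pool: B1=T, B1=F, B2=F, B3=T, B3=F, B4=S, B4=E, B5=T, B5=F, B6=E, B7=T
uncovered (3 of 14): B2=T, B6=S, B7=F
Answer: B2=T, B6=S, B7=F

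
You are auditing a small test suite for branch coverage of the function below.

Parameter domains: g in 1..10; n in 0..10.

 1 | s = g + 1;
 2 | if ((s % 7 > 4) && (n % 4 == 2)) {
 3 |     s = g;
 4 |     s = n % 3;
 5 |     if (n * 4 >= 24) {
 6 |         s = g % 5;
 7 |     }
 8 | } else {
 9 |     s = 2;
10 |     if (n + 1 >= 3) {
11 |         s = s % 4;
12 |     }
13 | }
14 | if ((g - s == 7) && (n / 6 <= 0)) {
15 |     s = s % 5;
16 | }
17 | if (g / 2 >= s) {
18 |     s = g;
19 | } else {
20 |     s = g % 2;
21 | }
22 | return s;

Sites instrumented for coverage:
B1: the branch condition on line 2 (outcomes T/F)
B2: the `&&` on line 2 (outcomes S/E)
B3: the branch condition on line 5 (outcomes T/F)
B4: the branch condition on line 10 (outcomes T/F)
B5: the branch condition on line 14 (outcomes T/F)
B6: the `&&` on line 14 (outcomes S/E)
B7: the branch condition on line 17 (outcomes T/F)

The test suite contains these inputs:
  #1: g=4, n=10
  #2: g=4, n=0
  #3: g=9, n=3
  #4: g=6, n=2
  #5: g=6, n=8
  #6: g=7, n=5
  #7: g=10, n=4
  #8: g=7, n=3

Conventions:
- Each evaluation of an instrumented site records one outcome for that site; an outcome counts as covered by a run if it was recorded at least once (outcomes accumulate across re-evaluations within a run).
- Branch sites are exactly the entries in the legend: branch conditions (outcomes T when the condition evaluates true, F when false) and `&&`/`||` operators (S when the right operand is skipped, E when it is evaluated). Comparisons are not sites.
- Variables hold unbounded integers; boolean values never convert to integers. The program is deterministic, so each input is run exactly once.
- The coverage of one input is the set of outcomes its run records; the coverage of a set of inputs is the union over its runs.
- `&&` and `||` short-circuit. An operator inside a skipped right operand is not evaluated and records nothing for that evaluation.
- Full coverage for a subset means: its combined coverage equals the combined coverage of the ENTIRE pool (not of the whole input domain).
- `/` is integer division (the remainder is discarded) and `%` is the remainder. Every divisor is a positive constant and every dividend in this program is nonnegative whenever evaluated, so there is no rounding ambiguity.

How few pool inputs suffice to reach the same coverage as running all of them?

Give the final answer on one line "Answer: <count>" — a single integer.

#1 (g=4, n=10) -> B2->E, B1->T, B3->T, B6->S, B5->F, B7->F; covered: B1=T, B2=E, B3=T, B5=F, B6=S, B7=F
#2 (g=4, n=0) -> B2->E, B1->F, B4->F, B6->S, B5->F, B7->T; covered: B1=F, B2=E, B4=F, B5=F, B6=S, B7=T
#3 (g=9, n=3) -> B2->S, B1->F, B4->T, B6->E, B5->T, B7->T; covered: B1=F, B2=S, B4=T, B5=T, B6=E, B7=T
#4 (g=6, n=2) -> B2->S, B1->F, B4->T, B6->S, B5->F, B7->T; covered: B1=F, B2=S, B4=T, B5=F, B6=S, B7=T
#5 (g=6, n=8) -> B2->S, B1->F, B4->T, B6->S, B5->F, B7->T; covered: B1=F, B2=S, B4=T, B5=F, B6=S, B7=T
#6 (g=7, n=5) -> B2->S, B1->F, B4->T, B6->S, B5->F, B7->T; covered: B1=F, B2=S, B4=T, B5=F, B6=S, B7=T
#7 (g=10, n=4) -> B2->S, B1->F, B4->T, B6->S, B5->F, B7->T; covered: B1=F, B2=S, B4=T, B5=F, B6=S, B7=T
#8 (g=7, n=3) -> B2->S, B1->F, B4->T, B6->S, B5->F, B7->T; covered: B1=F, B2=S, B4=T, B5=F, B6=S, B7=T
pool-wide coverage (13 outcomes): B1=T, B1=F, B2=S, B2=E, B3=T, B4=T, B4=F, B5=T, B5=F, B6=S, B6=E, B7=T, B7=F
size 1 is not enough: best union over all size-1 subsets is 6/13
size 2 is not enough: best union over all size-2 subsets is 12/13
size 3: inputs {1, 2, 3} cover all 13 outcomes, and no lexicographically smaller subset of this size does

Answer: 3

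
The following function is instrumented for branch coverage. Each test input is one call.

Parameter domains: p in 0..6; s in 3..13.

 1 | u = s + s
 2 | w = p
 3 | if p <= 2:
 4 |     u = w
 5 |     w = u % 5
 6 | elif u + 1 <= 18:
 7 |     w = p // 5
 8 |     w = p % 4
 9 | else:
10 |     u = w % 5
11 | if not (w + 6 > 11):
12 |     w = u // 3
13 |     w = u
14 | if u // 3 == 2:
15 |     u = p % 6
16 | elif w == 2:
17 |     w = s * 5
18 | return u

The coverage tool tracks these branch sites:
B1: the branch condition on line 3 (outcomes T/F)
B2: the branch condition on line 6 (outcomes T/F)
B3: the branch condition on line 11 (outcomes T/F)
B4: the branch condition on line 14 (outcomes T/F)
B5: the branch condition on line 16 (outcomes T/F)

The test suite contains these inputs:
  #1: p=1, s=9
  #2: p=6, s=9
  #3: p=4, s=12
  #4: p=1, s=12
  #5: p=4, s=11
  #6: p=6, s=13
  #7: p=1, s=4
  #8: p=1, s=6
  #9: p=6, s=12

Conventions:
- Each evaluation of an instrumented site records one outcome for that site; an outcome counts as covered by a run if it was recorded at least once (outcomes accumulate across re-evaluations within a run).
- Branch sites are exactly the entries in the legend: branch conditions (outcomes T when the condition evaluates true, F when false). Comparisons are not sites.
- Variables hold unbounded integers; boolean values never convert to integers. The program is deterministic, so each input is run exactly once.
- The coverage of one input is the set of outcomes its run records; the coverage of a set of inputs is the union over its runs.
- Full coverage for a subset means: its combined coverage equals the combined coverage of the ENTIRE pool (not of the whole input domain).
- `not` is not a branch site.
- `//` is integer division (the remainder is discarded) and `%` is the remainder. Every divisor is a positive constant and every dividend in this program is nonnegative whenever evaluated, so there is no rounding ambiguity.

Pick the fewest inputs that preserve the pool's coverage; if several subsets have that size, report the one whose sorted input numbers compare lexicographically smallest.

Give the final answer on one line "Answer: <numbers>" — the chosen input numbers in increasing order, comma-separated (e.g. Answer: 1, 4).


test 1 (p=1, s=9) fires B1->T, B3->T, B4->F, B5->F; hits B1=T, B3=T, B4=F, B5=F
test 2 (p=6, s=9) fires B1->F, B2->F, B3->F, B4->F, B5->F; hits B1=F, B2=F, B3=F, B4=F, B5=F
test 3 (p=4, s=12) fires B1->F, B2->F, B3->T, B4->F, B5->F; hits B1=F, B2=F, B3=T, B4=F, B5=F
test 4 (p=1, s=12) fires B1->T, B3->T, B4->F, B5->F; hits B1=T, B3=T, B4=F, B5=F
test 5 (p=4, s=11) fires B1->F, B2->F, B3->T, B4->F, B5->F; hits B1=F, B2=F, B3=T, B4=F, B5=F
test 6 (p=6, s=13) fires B1->F, B2->F, B3->F, B4->F, B5->F; hits B1=F, B2=F, B3=F, B4=F, B5=F
test 7 (p=1, s=4) fires B1->T, B3->T, B4->F, B5->F; hits B1=T, B3=T, B4=F, B5=F
test 8 (p=1, s=6) fires B1->T, B3->T, B4->F, B5->F; hits B1=T, B3=T, B4=F, B5=F
test 9 (p=6, s=12) fires B1->F, B2->F, B3->F, B4->F, B5->F; hits B1=F, B2=F, B3=F, B4=F, B5=F
pool-wide coverage (7 outcomes): B1=T, B1=F, B2=F, B3=T, B3=F, B4=F, B5=F
size 1 is not enough: best union over all size-1 subsets is 5/7
inputs {1, 2} (size 2) cover everything; no size-2 subset with a lexicographically smaller index list covers all 7
Answer: 1, 2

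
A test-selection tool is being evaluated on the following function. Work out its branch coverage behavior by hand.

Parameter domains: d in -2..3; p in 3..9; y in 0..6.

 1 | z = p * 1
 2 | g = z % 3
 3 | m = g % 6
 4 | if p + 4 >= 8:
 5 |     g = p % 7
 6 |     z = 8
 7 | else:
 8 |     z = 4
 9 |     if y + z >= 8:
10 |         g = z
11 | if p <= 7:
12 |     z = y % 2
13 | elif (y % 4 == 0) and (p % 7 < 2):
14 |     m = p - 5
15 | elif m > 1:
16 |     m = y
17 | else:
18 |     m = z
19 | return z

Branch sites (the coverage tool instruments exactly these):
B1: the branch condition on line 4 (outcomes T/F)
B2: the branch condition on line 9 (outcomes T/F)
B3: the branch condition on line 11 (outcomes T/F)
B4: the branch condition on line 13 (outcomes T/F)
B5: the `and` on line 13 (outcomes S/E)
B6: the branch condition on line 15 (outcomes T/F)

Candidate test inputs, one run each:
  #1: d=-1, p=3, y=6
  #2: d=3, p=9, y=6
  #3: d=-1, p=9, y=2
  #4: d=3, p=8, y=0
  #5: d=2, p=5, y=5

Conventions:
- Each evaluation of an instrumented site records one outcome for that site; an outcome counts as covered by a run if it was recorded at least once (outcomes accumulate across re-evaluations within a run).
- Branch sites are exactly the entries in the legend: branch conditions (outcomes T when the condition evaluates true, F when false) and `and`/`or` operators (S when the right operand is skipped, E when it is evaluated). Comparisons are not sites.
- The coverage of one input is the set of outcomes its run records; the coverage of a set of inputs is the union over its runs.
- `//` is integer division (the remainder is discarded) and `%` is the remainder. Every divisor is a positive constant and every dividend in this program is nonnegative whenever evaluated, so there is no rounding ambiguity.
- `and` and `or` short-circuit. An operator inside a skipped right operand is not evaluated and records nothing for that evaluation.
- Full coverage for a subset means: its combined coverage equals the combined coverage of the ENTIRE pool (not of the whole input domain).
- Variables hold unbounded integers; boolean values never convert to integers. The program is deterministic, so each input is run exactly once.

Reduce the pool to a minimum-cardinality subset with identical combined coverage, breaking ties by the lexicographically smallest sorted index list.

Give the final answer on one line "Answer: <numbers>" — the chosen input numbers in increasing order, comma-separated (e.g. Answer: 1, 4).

input #1 (d=-1, p=3, y=6): events B1->F, B2->T, B3->T; covers B1=F, B2=T, B3=T
input #2 (d=3, p=9, y=6): events B1->T, B3->F, B5->S, B4->F, B6->F; covers B1=T, B3=F, B4=F, B5=S, B6=F
input #3 (d=-1, p=9, y=2): events B1->T, B3->F, B5->S, B4->F, B6->F; covers B1=T, B3=F, B4=F, B5=S, B6=F
input #4 (d=3, p=8, y=0): events B1->T, B3->F, B5->E, B4->T; covers B1=T, B3=F, B4=T, B5=E
input #5 (d=2, p=5, y=5): events B1->T, B3->T; covers B1=T, B3=T
union over all inputs: B1=T, B1=F, B2=T, B3=T, B3=F, B4=T, B4=F, B5=S, B5=E, B6=F (10 outcomes)
checked all size-1 subsets: none covers 10 outcomes (max 5/10)
checked all size-2 subsets: none covers 10 outcomes (max 8/10)
the canonical winner is {1, 2, 4}: size 3, full 10-outcome coverage, earliest index list among size-3 covers

Answer: 1, 2, 4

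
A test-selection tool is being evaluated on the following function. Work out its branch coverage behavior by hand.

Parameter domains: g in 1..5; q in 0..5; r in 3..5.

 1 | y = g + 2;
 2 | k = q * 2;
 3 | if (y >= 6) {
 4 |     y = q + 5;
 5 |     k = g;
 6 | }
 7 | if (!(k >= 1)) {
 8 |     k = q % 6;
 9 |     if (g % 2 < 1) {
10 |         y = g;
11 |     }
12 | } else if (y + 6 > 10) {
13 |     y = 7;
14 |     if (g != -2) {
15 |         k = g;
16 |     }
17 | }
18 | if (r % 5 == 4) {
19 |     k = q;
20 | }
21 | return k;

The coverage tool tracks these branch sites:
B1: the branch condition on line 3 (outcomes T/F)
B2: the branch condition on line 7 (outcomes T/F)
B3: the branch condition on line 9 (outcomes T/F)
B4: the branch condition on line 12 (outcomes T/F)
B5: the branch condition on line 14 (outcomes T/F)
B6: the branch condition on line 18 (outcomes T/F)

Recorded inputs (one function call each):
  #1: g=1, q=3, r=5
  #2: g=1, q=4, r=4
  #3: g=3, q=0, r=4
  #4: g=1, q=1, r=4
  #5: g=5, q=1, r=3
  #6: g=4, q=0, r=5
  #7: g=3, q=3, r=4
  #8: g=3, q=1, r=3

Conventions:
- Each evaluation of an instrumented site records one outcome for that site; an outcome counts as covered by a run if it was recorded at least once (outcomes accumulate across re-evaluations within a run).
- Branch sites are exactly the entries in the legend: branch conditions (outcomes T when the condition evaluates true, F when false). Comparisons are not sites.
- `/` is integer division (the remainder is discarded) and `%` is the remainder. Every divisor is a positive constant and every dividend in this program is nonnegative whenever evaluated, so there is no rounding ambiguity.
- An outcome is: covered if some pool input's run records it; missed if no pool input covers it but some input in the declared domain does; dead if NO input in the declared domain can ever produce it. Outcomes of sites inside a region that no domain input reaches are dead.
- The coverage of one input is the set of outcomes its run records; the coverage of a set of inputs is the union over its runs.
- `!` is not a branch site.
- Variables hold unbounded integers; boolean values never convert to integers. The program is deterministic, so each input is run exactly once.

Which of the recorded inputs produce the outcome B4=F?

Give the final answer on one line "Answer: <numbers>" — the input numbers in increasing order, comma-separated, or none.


input #1 (g=1, q=3, r=5): records B4=F
input #2 (g=1, q=4, r=4): records B4=F
input #3 (g=3, q=0, r=4): does not record B4=F
input #4 (g=1, q=1, r=4): records B4=F
input #5 (g=5, q=1, r=3): does not record B4=F
input #6 (g=4, q=0, r=5): does not record B4=F
input #7 (g=3, q=3, r=4): does not record B4=F
input #8 (g=3, q=1, r=3): does not record B4=F
Answer: 1, 2, 4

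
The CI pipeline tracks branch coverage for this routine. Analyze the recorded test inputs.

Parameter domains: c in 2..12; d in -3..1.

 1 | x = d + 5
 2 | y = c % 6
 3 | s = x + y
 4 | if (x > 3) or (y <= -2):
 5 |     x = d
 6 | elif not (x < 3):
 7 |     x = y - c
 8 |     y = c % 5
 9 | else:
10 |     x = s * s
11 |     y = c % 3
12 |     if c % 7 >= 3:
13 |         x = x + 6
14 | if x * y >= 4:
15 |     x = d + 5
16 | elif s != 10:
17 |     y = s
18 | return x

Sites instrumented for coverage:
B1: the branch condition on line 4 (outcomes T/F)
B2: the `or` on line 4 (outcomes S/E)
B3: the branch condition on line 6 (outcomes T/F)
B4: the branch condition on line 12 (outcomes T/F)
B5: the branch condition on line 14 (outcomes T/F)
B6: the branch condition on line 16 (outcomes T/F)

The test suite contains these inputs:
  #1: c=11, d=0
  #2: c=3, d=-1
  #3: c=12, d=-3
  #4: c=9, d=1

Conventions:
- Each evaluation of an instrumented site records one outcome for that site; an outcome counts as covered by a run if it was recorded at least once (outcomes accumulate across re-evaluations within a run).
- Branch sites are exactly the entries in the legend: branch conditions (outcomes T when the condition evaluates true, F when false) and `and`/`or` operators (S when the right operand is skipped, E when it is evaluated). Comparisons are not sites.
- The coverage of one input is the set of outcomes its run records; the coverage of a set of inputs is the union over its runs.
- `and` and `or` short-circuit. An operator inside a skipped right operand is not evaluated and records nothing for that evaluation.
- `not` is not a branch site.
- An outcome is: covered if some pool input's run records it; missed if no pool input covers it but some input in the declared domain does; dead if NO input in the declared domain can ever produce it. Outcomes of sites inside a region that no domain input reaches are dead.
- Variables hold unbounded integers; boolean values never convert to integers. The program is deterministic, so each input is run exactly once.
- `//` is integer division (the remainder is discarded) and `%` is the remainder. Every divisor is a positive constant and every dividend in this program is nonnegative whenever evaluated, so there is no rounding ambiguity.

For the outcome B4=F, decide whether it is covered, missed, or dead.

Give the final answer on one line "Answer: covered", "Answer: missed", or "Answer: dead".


no pool input records B4=F
but domain input (c=2, d=-3) does record it -> reachable, so missed
Answer: missed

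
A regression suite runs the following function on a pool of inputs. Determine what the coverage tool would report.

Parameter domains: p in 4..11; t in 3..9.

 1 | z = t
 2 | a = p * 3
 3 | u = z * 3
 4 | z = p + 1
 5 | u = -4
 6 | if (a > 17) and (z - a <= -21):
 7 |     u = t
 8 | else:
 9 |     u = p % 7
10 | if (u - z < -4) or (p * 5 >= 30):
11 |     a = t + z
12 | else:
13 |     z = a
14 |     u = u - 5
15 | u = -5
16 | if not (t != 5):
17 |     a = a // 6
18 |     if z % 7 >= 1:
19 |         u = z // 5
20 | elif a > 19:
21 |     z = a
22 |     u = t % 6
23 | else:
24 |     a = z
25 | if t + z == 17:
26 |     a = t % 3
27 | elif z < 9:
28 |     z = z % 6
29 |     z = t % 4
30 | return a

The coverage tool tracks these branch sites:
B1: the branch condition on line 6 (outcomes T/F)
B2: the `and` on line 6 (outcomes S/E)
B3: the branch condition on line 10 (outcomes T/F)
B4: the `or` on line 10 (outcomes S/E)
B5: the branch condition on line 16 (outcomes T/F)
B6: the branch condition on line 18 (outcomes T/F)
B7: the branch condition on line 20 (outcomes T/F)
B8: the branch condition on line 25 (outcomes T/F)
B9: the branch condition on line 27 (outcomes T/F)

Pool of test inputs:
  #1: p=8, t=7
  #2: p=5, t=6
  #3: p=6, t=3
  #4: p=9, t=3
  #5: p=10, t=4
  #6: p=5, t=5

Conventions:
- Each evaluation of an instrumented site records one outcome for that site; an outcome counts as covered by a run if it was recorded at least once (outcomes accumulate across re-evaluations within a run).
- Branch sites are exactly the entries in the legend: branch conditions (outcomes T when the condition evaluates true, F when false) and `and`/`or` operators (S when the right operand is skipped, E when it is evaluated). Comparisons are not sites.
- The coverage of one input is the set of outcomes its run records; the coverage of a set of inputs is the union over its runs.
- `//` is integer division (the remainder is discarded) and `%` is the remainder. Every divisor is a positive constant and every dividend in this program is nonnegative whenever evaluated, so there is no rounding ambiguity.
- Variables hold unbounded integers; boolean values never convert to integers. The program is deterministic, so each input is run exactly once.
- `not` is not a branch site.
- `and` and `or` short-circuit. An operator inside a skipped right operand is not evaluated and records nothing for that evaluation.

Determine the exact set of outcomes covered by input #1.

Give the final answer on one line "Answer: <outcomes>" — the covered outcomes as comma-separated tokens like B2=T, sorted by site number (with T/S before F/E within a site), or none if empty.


Simulating input #1 (p=8, t=7) step by step:
  B2->E, B1->F, B4->S, B3->T, B5->F, B7->F, B8->F, B9->F
collecting distinct outcomes: B1=F, B2=E, B3=T, B4=S, B5=F, B7=F, B8=F, B9=F
Answer: B1=F, B2=E, B3=T, B4=S, B5=F, B7=F, B8=F, B9=F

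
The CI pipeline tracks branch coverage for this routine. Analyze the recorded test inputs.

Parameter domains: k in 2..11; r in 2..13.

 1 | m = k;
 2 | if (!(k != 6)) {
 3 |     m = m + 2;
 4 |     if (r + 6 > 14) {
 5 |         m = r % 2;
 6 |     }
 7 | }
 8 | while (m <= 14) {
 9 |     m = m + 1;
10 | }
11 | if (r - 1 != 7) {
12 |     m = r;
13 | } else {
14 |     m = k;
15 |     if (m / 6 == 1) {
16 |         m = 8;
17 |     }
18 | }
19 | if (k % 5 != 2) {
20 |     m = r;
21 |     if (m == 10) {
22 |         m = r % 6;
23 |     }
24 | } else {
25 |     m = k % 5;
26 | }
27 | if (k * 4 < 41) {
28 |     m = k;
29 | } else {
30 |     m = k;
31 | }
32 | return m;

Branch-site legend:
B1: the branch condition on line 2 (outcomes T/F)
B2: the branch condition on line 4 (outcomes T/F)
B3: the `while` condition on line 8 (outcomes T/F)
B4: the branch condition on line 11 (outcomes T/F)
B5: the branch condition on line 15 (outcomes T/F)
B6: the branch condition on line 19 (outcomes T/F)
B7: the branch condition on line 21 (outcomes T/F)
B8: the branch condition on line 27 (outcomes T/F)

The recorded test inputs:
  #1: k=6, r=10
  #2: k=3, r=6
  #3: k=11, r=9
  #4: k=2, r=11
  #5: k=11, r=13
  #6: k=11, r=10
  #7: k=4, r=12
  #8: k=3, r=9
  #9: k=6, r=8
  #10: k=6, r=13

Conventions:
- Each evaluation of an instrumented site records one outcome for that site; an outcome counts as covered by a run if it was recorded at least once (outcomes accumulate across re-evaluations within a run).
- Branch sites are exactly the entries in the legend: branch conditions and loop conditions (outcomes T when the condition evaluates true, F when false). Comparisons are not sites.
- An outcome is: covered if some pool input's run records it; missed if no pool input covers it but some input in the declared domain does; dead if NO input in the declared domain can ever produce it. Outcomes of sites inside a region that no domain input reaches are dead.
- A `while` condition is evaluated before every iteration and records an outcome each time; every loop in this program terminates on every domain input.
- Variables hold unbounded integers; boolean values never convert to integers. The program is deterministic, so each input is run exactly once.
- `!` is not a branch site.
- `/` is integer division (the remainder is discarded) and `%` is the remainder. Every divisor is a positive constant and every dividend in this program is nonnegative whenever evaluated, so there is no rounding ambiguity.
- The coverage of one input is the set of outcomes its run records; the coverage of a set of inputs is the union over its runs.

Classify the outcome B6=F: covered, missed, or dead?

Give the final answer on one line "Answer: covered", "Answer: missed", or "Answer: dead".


B6=F is recorded by pool input(s) 4 -> covered
Answer: covered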